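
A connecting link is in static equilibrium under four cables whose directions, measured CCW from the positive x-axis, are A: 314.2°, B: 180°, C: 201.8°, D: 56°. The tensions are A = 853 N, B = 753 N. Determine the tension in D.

T_D ≈ 906 N

Resolve: ΣF_x = 853 cos 314.2° + 753 cos 180° + T_C cos 201.8° + T_D cos 56° = 0.
        ΣF_y = 853 sin 314.2° + 753 sin 180° + T_C sin 201.8° + T_D sin 56° = 0.
The known terms sum to (-158.3, -611.5) N, so -0.9285 T_C + 0.5592 T_D = 158.3 and -0.3714 T_C + 0.8290 T_D = 611.5.
Solving simultaneously: T_C = 374.9 N, T_D = 905.6 N.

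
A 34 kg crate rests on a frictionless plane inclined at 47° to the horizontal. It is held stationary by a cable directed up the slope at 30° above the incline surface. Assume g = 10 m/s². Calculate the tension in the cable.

Take axes along and perpendicular to the incline. Weight components: W sin 47° = 248.7 N down-slope, W cos 47° = 231.9 N into the surface.
Along incline: T cos 30° = W sin 47° → T = 287.1 N.
Perpendicular: N = W cos 47° − T sin 30° = 88.32 N.

T ≈ 287 N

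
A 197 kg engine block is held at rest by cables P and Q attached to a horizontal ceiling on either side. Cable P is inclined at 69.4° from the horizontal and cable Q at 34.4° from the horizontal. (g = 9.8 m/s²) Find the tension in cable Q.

T_Q ≈ 699 N

Weight W = 197 × 9.8 = 1931 N acts straight down.
Horizontal: T_P cos 69.4° = T_Q cos 34.4°  →  T_P = 2.345 T_Q.
Vertical: T_P sin 69.4° + T_Q sin 34.4° = 1931.
Substituting the horizontal relation into the vertical equation gives 2.76 T_Q = 1931, so T_Q = 699.5 N.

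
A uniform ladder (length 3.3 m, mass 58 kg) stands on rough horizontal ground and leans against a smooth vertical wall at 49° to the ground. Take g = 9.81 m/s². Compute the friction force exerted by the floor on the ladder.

f ≈ 247 N

Torques about the foot: N_wall · 3.3 sin 49° = 58×9.81×1.65 cos 49° → N_wall = 247.3 N.
ΣF_x = 0: f_floor = N_wall = 247.3 N.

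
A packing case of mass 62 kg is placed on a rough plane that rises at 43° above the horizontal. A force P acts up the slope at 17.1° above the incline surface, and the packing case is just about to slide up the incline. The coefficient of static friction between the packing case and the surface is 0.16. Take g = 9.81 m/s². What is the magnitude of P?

P ≈ 485 N

On the verge of sliding up the incline, friction equals μN and acts down the slope.
Perpendicular: N + P sin 17.1° = W cos 43° = 444.8 N.
Along incline: P cos 17.1° = W sin 43° + μN  with W sin 43° = 414.8 N.
Solving the pair for P and N: P = 484.6 N, N = 302.3 N (and f = μN = 48.37 N).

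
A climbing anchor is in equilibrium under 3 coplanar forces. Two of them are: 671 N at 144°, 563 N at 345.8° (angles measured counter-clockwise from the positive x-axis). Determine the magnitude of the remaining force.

F ≈ 256 N

Sum the known components: ΣF_x = 2.947 N, ΣF_y = 256.3 N.
For equilibrium the remaining force must supply (−ΣF_x, −ΣF_y) = (-2.947, -256.3) N.
Magnitude = √((-2.947)² + (-256.3)²) = 256.3 N; direction = atan2(-256.3, -2.947) = 269.3°.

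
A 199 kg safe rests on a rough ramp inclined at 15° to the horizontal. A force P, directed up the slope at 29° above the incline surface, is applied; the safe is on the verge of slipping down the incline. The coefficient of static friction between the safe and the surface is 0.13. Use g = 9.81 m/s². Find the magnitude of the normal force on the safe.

On the verge of sliding down the incline, friction equals μN and acts up the slope.
Perpendicular: N + P sin 29° = W cos 15° = 1886 N.
Along incline: P cos 29° + μN = W sin 15° with W sin 15° = 505.3 N.
Solving the pair for P and N: P = 320.5 N, N = 1730 N (and f = μN = 224.9 N).

N ≈ 1730 N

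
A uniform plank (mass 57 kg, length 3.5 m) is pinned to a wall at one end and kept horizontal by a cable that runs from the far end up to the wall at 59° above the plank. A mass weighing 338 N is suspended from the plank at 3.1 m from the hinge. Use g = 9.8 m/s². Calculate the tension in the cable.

T ≈ 675 N

Take torques about the hinge: T sin 59° · 3.5 = 57×9.8×1.75 + 338×3.1 = 2025.3 N·m.
So T = 2025.3 / (0.8572 × 3.5) = 675.1 N.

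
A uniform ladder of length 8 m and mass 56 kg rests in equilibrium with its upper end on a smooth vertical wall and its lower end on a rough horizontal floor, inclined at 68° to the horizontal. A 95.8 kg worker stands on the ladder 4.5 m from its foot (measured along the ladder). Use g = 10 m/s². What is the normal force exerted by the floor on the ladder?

ΣF_y = 0: N_floor = 56×10 + 95.8×10 = 1518 N.

N_floor ≈ 1520 N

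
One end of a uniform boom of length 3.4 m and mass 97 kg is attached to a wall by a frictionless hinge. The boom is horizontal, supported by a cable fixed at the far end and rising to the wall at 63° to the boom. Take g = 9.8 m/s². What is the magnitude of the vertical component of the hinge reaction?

|H_y| ≈ 475 N

Take torques about the hinge: T sin 63° · 3.4 = 97×9.8×1.7 = 1616 N·m.
So T = 1616 / (0.8910 × 3.4) = 533.44 N.
ΣF_y = 0: H_y = (97×9.8) − T sin 63° = 950.6 − 475.3 = 475.3 N.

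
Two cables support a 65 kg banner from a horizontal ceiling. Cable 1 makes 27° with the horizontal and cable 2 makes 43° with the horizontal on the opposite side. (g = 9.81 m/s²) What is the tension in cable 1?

T_1 ≈ 496 N

Weight W = 65 × 9.81 = 637.6 N acts straight down.
Horizontal: T_1 cos 27° = T_2 cos 43°  →  T_2 = 1.218 T_1.
Vertical: T_1 sin 27° + T_2 sin 43° = 637.6.
Substituting the horizontal relation into the vertical equation gives 1.285 T_1 = 637.6, so T_1 = 496.3 N.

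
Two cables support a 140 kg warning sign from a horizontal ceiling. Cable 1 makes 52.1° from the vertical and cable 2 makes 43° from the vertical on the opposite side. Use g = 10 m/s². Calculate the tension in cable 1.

Angles from the horizontal: cable 1 is 90° − 52.1° = 37.9°, cable 2 is 90° − 43° = 47°.
Weight W = 140 × 10 = 1400 N acts straight down.
Horizontal: T_1 cos 37.9° = T_2 cos 47°  →  T_2 = 1.157 T_1.
Vertical: T_1 sin 37.9° + T_2 sin 47° = 1400.
Substituting the horizontal relation into the vertical equation gives 1.46 T_1 = 1400, so T_1 = 958.6 N.

T_1 ≈ 959 N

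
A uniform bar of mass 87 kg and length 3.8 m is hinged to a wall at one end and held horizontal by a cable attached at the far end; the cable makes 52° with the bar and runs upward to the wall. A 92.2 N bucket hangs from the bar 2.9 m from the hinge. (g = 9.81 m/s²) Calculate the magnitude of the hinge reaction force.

|H| ≈ 593 N

Take torques about the hinge: T sin 52° · 3.8 = 87×9.81×1.9 + 92.2×2.9 = 1889 N·m.
So T = 1889 / (0.7880 × 3.8) = 630.83 N.
ΣF_x = 0: H_x = T cos 52° = 388.38 N.
ΣF_y = 0: H_y = (87×9.81 + 92.2) − T sin 52° = 945.67 − 497.1 = 448.57 N.
|H| = √(H_x² + H_y²) = √((388.38)² + (448.57)²) = 593.34 N.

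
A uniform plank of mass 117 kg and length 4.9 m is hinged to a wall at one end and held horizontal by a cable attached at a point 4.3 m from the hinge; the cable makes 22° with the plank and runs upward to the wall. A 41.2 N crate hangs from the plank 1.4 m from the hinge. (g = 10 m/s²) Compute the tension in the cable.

Take torques about the hinge: T sin 22° · 4.3 = 117×10×2.45 + 41.2×1.4 = 2924.2 N·m.
So T = 2924.2 / (0.3746 × 4.3) = 1815.3 N.

T ≈ 1820 N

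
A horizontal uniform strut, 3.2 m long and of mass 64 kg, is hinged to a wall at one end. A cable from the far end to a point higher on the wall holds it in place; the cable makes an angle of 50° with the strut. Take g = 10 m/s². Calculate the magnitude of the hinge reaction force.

|H| ≈ 418 N

Take torques about the hinge: T sin 50° · 3.2 = 64×10×1.6 = 1024 N·m.
So T = 1024 / (0.7660 × 3.2) = 417.73 N.
ΣF_x = 0: H_x = T cos 50° = 268.51 N.
ΣF_y = 0: H_y = (64×10) − T sin 50° = 640 − 320 = 320 N.
|H| = √(H_x² + H_y²) = √((268.51)² + (320)²) = 417.73 N.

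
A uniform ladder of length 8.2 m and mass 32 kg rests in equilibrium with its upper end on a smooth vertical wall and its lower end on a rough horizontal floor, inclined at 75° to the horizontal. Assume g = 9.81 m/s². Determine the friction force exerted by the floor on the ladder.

f ≈ 42.1 N

Torques about the foot: N_wall · 8.2 sin 75° = 32×9.81×4.1 cos 75° → N_wall = 42.057 N.
ΣF_x = 0: f_floor = N_wall = 42.057 N.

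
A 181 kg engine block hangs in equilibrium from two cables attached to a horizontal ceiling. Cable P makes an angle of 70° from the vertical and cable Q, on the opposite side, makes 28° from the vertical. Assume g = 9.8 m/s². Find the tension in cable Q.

T_Q ≈ 1680 N

Angles from the horizontal: cable P is 90° − 70° = 20°, cable Q is 90° − 28° = 62°.
Weight W = 181 × 9.8 = 1774 N acts straight down.
Horizontal: T_P cos 20° = T_Q cos 62°  →  T_P = 0.4996 T_Q.
Vertical: T_P sin 20° + T_Q sin 62° = 1774.
Substituting the horizontal relation into the vertical equation gives 1.054 T_Q = 1774, so T_Q = 1683 N.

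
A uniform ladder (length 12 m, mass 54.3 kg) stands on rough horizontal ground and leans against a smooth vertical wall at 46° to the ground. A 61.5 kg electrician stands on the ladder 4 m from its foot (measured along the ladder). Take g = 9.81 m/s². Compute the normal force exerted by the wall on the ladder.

N_wall ≈ 451 N

Torques about the foot: N_wall · 12 sin 46° = 54.3×9.81×6 cos 46° + 61.5×9.81×4 cos 46° → N_wall = 451.41 N.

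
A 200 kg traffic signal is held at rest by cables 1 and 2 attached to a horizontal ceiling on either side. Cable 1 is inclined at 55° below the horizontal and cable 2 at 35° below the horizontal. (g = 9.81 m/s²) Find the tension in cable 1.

Weight W = 200 × 9.81 = 1962 N acts straight down.
Horizontal: T_1 cos 55° = T_2 cos 35°  →  T_2 = 0.7002 T_1.
Vertical: T_1 sin 55° + T_2 sin 35° = 1962.
Substituting the horizontal relation into the vertical equation gives 1.221 T_1 = 1962, so T_1 = 1607 N.

T_1 ≈ 1610 N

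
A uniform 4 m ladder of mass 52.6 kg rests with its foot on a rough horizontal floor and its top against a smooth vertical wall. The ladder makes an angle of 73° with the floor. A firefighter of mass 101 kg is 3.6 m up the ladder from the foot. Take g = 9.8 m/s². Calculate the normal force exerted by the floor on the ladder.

N_floor ≈ 1510 N

ΣF_y = 0: N_floor = 52.6×9.8 + 101×9.8 = 1505.3 N.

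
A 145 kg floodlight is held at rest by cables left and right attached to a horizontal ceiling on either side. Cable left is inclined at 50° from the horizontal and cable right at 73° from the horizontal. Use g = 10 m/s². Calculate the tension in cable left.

T_left ≈ 505 N

Weight W = 145 × 10 = 1450 N acts straight down.
Horizontal: T_left cos 50° = T_right cos 73°  →  T_right = 2.199 T_left.
Vertical: T_left sin 50° + T_right sin 73° = 1450.
Substituting the horizontal relation into the vertical equation gives 2.869 T_left = 1450, so T_left = 505.5 N.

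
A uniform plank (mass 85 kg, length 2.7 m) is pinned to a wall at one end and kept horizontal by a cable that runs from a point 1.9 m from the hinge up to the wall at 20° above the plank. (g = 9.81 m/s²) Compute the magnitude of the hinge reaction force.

Take torques about the hinge: T sin 20° · 1.9 = 85×9.81×1.35 = 1125.7 N·m.
So T = 1125.7 / (0.3420 × 1.9) = 1732.3 N.
ΣF_x = 0: H_x = T cos 20° = 1627.8 N.
ΣF_y = 0: H_y = (85×9.81) − T sin 20° = 833.85 − 592.47 = 241.38 N.
|H| = √(H_x² + H_y²) = √((1627.8)² + (241.38)²) = 1645.6 N.

|H| ≈ 1650 N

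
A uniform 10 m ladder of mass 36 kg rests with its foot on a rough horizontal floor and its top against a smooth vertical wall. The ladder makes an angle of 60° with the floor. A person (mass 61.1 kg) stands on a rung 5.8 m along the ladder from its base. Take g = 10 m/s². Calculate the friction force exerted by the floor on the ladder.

f ≈ 309 N

Torques about the foot: N_wall · 10 sin 60° = 36×10×5 cos 60° + 61.1×10×5.8 cos 60° → N_wall = 308.52 N.
ΣF_x = 0: f_floor = N_wall = 308.52 N.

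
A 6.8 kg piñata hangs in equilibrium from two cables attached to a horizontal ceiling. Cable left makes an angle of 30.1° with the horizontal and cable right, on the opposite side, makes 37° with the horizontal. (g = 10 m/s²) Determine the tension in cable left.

Weight W = 6.8 × 10 = 68 N acts straight down.
Horizontal: T_left cos 30.1° = T_right cos 37°  →  T_right = 1.083 T_left.
Vertical: T_left sin 30.1° + T_right sin 37° = 68.
Substituting the horizontal relation into the vertical equation gives 1.153 T_left = 68, so T_left = 58.95 N.

T_left ≈ 59 N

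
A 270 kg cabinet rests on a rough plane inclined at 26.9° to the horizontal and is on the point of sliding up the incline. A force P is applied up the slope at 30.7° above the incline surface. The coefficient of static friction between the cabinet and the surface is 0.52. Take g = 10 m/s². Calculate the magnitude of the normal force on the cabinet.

On the verge of sliding up the incline, friction equals μN and acts down the slope.
Perpendicular: N + P sin 30.7° = W cos 26.9° = 2408 N.
Along incline: P cos 30.7° = W sin 26.9° + μN  with W sin 26.9° = 1222 N.
Solving the pair for P and N: P = 2198 N, N = 1286 N (and f = μN = 668.5 N).

N ≈ 1290 N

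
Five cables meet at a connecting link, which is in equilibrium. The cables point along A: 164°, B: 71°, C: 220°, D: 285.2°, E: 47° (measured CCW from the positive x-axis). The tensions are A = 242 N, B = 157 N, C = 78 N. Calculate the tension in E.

T_E ≈ 223 N

Resolve: ΣF_x = 242 cos 164° + 157 cos 71° + 78 cos 220° + T_D cos 285.2° + T_E cos 47° = 0.
        ΣF_y = 242 sin 164° + 157 sin 71° + 78 sin 220° + T_D sin 285.2° + T_E sin 47° = 0.
The known terms sum to (-241.3, 165) N, so 0.2622 T_D + 0.6820 T_E = 241.3 and -0.9650 T_D + 0.7314 T_E = -165.
Solving simultaneously: T_D = 340 N, T_E = 223 N.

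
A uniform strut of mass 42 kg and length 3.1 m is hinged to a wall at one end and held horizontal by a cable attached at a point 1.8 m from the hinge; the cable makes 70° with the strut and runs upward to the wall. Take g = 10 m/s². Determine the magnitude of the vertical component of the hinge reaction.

|H_y| ≈ 58.3 N

Take torques about the hinge: T sin 70° · 1.8 = 42×10×1.55 = 651 N·m.
So T = 651 / (0.9397 × 1.8) = 384.88 N.
ΣF_y = 0: H_y = (42×10) − T sin 70° = 420 − 361.67 = 58.333 N.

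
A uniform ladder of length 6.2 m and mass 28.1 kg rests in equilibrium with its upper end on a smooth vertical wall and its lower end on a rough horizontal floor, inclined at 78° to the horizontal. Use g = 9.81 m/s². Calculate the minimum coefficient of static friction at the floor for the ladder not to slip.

μ_min ≈ 0.106

ΣF_y = 0: N_floor = 28.1×9.81 = 275.66 N.
Torques about the foot: N_wall · 6.2 sin 78° = 28.1×9.81×3.1 cos 78° → N_wall = 29.297 N.
ΣF_x = 0: f_floor = N_wall = 29.297 N.
μ_min = f_floor / N_floor = 29.297 / 275.66 = 0.1063.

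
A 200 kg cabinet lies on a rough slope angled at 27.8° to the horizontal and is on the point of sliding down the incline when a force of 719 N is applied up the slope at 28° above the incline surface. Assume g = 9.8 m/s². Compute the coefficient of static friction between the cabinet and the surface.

μ ≈ 0.200

On the verge of sliding down the incline, friction is at its maximum μN and acts up the slope.
Perpendicular to incline: N = W cos 27.8° − P sin 28° = 1734 − 337.6 = 1396 N.
Along incline: P cos 28° + μN = W sin 27.8° → μ = (W sin 27.8° − P cos 28°) / N = 0.2.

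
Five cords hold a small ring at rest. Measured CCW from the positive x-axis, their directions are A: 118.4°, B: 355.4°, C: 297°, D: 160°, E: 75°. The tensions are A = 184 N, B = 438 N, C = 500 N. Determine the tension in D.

Resolve: ΣF_x = 184 cos 118.4° + 438 cos 355.4° + 500 cos 297° + T_D cos 160° + T_E cos 75° = 0.
        ΣF_y = 184 sin 118.4° + 438 sin 355.4° + 500 sin 297° + T_D sin 160° + T_E sin 75° = 0.
The known terms sum to (576.1, -318.8) N, so -0.9397 T_D + 0.2588 T_E = -576.1 and 0.3420 T_D + 0.9659 T_E = 318.8.
Solving simultaneously: T_D = 641.4 N, T_E = 102.9 N.

T_D ≈ 641 N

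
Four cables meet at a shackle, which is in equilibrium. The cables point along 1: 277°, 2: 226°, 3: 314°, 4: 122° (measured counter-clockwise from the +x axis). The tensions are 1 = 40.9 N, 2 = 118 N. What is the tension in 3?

T_3 ≈ 634 N

Resolve: ΣF_x = 40.9 cos 277° + 118 cos 226° + T_3 cos 314° + T_4 cos 122° = 0.
        ΣF_y = 40.9 sin 277° + 118 sin 226° + T_3 sin 314° + T_4 sin 122° = 0.
The known terms sum to (-76.99, -125.5) N, so 0.6947 T_3 − 0.5299 T_4 = 76.99 and -0.7193 T_3 + 0.8480 T_4 = 125.5.
Solving simultaneously: T_3 = 633.8 N, T_4 = 685.6 N.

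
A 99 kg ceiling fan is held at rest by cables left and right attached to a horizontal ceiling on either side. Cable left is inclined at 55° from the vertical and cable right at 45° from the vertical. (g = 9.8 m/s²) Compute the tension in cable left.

Angles from the horizontal: cable left is 90° − 55° = 35°, cable right is 90° − 45° = 45°.
Weight W = 99 × 9.8 = 970.2 N acts straight down.
Horizontal: T_left cos 35° = T_right cos 45°  →  T_right = 1.158 T_left.
Vertical: T_left sin 35° + T_right sin 45° = 970.2.
Substituting the horizontal relation into the vertical equation gives 1.393 T_left = 970.2, so T_left = 696.6 N.

T_left ≈ 697 N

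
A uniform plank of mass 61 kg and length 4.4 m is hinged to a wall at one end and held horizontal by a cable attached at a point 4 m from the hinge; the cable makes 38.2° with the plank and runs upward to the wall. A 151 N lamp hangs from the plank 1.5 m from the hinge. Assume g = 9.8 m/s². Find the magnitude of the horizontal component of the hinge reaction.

Take torques about the hinge: T sin 38.2° · 4 = 61×9.8×2.2 + 151×1.5 = 1541.7 N·m.
So T = 1541.7 / (0.6184 × 4) = 623.24 N.
ΣF_x = 0: H_x = T cos 38.2° = 489.78 N.

H_x ≈ 490 N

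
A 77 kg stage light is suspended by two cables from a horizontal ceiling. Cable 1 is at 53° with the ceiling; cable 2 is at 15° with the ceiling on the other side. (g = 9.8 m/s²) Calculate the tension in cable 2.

T_2 ≈ 490 N

Weight W = 77 × 9.8 = 754.6 N acts straight down.
Horizontal: T_1 cos 53° = T_2 cos 15°  →  T_1 = 1.605 T_2.
Vertical: T_1 sin 53° + T_2 sin 15° = 754.6.
Substituting the horizontal relation into the vertical equation gives 1.541 T_2 = 754.6, so T_2 = 489.8 N.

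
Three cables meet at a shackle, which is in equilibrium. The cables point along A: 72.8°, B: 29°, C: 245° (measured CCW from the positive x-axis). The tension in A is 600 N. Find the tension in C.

Resolve: ΣF_x = 600 cos 72.8° + T_B cos 29° + T_C cos 245° = 0.
        ΣF_y = 600 sin 72.8° + T_B sin 29° + T_C sin 245° = 0.
The known terms sum to (177.4, 573.2) N, so 0.8746 T_B − 0.4226 T_C = -177.4 and 0.4848 T_B − 0.9063 T_C = -573.2.
Solving simultaneously: T_B = 138.5 N, T_C = 706.5 N.

T_C ≈ 707 N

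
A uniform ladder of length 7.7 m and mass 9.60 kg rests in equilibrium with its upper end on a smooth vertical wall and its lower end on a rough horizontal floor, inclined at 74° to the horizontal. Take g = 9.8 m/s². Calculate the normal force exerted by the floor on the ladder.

N_floor ≈ 94.1 N

ΣF_y = 0: N_floor = 9.60×9.8 = 94.08 N.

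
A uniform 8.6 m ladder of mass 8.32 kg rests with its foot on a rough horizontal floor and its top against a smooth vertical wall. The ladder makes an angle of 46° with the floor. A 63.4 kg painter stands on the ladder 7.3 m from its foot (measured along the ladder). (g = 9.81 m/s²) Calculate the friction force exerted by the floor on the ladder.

f ≈ 549 N

Torques about the foot: N_wall · 8.6 sin 46° = 8.32×9.81×4.3 cos 46° + 63.4×9.81×7.3 cos 46° → N_wall = 549.23 N.
ΣF_x = 0: f_floor = N_wall = 549.23 N.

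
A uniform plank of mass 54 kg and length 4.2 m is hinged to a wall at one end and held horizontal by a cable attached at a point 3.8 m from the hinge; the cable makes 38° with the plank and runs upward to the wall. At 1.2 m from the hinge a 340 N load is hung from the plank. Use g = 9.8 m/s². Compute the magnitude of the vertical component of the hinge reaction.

|H_y| ≈ 469 N

Take torques about the hinge: T sin 38° · 3.8 = 54×9.8×2.1 + 340×1.2 = 1519.3 N·m.
So T = 1519.3 / (0.6157 × 3.8) = 649.42 N.
ΣF_y = 0: H_y = (54×9.8 + 340) − T sin 38° = 869.2 − 399.82 = 469.38 N.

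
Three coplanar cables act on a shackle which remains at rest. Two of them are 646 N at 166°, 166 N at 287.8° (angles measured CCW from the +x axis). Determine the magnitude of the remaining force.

F ≈ 576 N

Sum the known components: ΣF_x = -576.1 N, ΣF_y = -1.772 N.
For equilibrium the remaining force must supply (−ΣF_x, −ΣF_y) = (576.1, 1.772) N.
Magnitude = √((576.1)² + (1.772)²) = 576.1 N; direction = atan2(1.772, 576.1) = 0.2°.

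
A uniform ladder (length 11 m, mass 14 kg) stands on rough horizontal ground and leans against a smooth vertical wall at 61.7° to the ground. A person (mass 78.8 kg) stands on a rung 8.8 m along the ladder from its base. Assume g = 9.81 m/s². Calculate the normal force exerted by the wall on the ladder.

Torques about the foot: N_wall · 11 sin 61.7° = 14×9.81×5.5 cos 61.7° + 78.8×9.81×8.8 cos 61.7° → N_wall = 369.96 N.

N_wall ≈ 370 N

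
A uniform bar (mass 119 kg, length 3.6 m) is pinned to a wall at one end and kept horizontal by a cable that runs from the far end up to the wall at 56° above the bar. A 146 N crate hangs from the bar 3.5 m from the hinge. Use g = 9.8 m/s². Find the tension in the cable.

Take torques about the hinge: T sin 56° · 3.6 = 119×9.8×1.8 + 146×3.5 = 2610.2 N·m.
So T = 2610.2 / (0.8290 × 3.6) = 874.56 N.

T ≈ 875 N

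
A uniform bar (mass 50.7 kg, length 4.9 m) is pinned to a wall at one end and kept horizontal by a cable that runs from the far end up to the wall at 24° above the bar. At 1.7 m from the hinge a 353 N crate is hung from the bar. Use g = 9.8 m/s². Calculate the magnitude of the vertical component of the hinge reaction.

Take torques about the hinge: T sin 24° · 4.9 = 50.7×9.8×2.45 + 353×1.7 = 1817.4 N·m.
So T = 1817.4 / (0.4067 × 4.9) = 911.89 N.
ΣF_y = 0: H_y = (50.7×9.8 + 353) − T sin 24° = 849.86 − 370.9 = 478.96 N.

|H_y| ≈ 479 N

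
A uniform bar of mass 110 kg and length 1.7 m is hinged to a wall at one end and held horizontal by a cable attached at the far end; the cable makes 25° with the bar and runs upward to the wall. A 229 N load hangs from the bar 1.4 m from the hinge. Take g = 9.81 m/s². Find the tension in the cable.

T ≈ 1720 N

Take torques about the hinge: T sin 25° · 1.7 = 110×9.81×0.85 + 229×1.4 = 1237.8 N·m.
So T = 1237.8 / (0.4226 × 1.7) = 1722.9 N.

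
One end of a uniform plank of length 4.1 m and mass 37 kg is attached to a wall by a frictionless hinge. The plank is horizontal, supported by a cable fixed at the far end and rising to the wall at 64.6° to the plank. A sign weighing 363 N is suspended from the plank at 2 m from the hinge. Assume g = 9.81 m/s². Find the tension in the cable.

Take torques about the hinge: T sin 64.6° · 4.1 = 37×9.81×2.05 + 363×2 = 1470.1 N·m.
So T = 1470.1 / (0.9033 × 4.1) = 396.93 N.

T ≈ 397 N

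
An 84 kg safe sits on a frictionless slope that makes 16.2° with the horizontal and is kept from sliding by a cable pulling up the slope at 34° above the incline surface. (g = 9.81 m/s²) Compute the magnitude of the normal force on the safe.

N ≈ 636 N

Take axes along and perpendicular to the incline. Weight components: W sin 16.2° = 229.9 N down-slope, W cos 16.2° = 791.3 N into the surface.
Along incline: T cos 34° = W sin 16.2° → T = 277.3 N.
Perpendicular: N = W cos 16.2° − T sin 34° = 636.3 N.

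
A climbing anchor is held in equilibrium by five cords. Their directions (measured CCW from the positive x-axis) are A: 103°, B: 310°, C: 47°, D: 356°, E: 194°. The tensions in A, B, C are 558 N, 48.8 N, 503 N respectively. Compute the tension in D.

Resolve: ΣF_x = 558 cos 103° + 48.8 cos 310° + 503 cos 47° + T_D cos 356° + T_E cos 194° = 0.
        ΣF_y = 558 sin 103° + 48.8 sin 310° + 503 sin 47° + T_D sin 356° + T_E sin 194° = 0.
The known terms sum to (248.9, 874.2) N, so 0.9976 T_D − 0.9703 T_E = -248.9 and -0.0698 T_D − 0.2419 T_E = -874.2.
Solving simultaneously: T_D = 2550 N, T_E = 2878 N.

T_D ≈ 2550 N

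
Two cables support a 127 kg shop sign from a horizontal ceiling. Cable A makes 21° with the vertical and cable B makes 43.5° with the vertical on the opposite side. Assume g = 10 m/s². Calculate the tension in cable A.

T_A ≈ 969 N

Angles from the horizontal: cable A is 90° − 21° = 69°, cable B is 90° − 43.5° = 46.5°.
Weight W = 127 × 10 = 1270 N acts straight down.
Horizontal: T_A cos 69° = T_B cos 46.5°  →  T_B = 0.5206 T_A.
Vertical: T_A sin 69° + T_B sin 46.5° = 1270.
Substituting the horizontal relation into the vertical equation gives 1.311 T_A = 1270, so T_A = 968.6 N.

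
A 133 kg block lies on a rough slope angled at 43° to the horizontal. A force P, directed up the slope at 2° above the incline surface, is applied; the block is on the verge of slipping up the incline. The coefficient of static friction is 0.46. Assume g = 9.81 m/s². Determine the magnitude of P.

On the verge of sliding up the incline, friction equals μN and acts down the slope.
Perpendicular: N + P sin 2° = W cos 43° = 954.2 N.
Along incline: P cos 2° = W sin 43° + μN  with W sin 43° = 889.8 N.
Solving the pair for P and N: P = 1309 N, N = 908.6 N (and f = μN = 417.9 N).

P ≈ 1310 N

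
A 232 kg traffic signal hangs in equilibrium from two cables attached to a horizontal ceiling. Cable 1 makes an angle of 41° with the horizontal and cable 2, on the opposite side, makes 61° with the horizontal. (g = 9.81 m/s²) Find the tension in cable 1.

T_1 ≈ 1130 N

Weight W = 232 × 9.81 = 2276 N acts straight down.
Horizontal: T_1 cos 41° = T_2 cos 61°  →  T_2 = 1.557 T_1.
Vertical: T_1 sin 41° + T_2 sin 61° = 2276.
Substituting the horizontal relation into the vertical equation gives 2.018 T_1 = 2276, so T_1 = 1128 N.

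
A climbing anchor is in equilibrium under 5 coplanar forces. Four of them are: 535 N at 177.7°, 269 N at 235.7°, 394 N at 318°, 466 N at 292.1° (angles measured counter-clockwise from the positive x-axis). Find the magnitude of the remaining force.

Sum the known components: ΣF_x = -218 N, ΣF_y = -896.1 N.
For equilibrium the remaining force must supply (−ΣF_x, −ΣF_y) = (218, 896.1) N.
Magnitude = √((218)² + (896.1)²) = 922.3 N; direction = atan2(896.1, 218) = 76.3°.

F ≈ 922 N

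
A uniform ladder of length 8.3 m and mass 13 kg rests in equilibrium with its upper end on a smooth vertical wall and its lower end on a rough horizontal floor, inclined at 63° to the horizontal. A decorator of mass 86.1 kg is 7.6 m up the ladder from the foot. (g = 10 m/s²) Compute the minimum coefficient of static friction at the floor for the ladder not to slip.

μ_min ≈ 0.439

ΣF_y = 0: N_floor = 13×10 + 86.1×10 = 991 N.
Torques about the foot: N_wall · 8.3 sin 63° = 13×10×4.15 cos 63° + 86.1×10×7.6 cos 63° → N_wall = 434.82 N.
ΣF_x = 0: f_floor = N_wall = 434.82 N.
μ_min = f_floor / N_floor = 434.82 / 991 = 0.4388.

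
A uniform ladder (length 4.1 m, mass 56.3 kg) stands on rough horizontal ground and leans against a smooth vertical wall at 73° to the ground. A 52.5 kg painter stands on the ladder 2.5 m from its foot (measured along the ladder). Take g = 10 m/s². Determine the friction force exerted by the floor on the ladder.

Torques about the foot: N_wall · 4.1 sin 73° = 56.3×10×2.05 cos 73° + 52.5×10×2.5 cos 73° → N_wall = 183.93 N.
ΣF_x = 0: f_floor = N_wall = 183.93 N.

f ≈ 184 N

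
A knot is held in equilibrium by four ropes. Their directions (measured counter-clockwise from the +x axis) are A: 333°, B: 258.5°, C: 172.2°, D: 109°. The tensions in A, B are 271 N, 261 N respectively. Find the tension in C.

Resolve: ΣF_x = 271 cos 333° + 261 cos 258.5° + T_C cos 172.2° + T_D cos 109° = 0.
        ΣF_y = 271 sin 333° + 261 sin 258.5° + T_C sin 172.2° + T_D sin 109° = 0.
The known terms sum to (189.4, -378.8) N, so -0.9907 T_C − 0.3256 T_D = -189.4 and 0.1357 T_C + 0.9455 T_D = 378.8.
Solving simultaneously: T_C = 62.50 N, T_D = 391.6 N.

T_C ≈ 62.5 N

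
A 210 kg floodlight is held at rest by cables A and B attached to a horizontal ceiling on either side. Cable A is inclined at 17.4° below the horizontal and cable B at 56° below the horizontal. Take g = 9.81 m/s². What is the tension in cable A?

T_A ≈ 1200 N

Weight W = 210 × 9.81 = 2060 N acts straight down.
Horizontal: T_A cos 17.4° = T_B cos 56°  →  T_B = 1.706 T_A.
Vertical: T_A sin 17.4° + T_B sin 56° = 2060.
Substituting the horizontal relation into the vertical equation gives 1.714 T_A = 2060, so T_A = 1202 N.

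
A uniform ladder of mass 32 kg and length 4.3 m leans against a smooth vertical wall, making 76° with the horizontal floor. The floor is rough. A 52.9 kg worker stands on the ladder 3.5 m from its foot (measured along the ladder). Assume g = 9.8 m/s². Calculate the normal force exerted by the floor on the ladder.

N_floor ≈ 832 N

ΣF_y = 0: N_floor = 32×9.8 + 52.9×9.8 = 832.02 N.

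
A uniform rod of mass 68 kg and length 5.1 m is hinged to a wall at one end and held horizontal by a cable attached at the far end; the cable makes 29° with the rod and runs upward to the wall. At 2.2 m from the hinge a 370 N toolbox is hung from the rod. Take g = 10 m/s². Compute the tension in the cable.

Take torques about the hinge: T sin 29° · 5.1 = 68×10×2.55 + 370×2.2 = 2548 N·m.
So T = 2548 / (0.4848 × 5.1) = 1030.5 N.

T ≈ 1030 N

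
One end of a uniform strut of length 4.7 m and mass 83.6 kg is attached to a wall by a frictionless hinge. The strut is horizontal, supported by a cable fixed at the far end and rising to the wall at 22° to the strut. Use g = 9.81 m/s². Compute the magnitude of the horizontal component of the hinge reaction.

H_x ≈ 1010 N

Take torques about the hinge: T sin 22° · 4.7 = 83.6×9.81×2.35 = 1927.3 N·m.
So T = 1927.3 / (0.3746 × 4.7) = 1094.6 N.
ΣF_x = 0: H_x = T cos 22° = 1014.9 N.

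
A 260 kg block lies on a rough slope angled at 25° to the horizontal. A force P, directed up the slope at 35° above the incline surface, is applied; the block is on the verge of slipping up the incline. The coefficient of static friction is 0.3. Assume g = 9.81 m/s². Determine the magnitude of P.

P ≈ 1790 N

On the verge of sliding up the incline, friction equals μN and acts down the slope.
Perpendicular: N + P sin 35° = W cos 25° = 2312 N.
Along incline: P cos 35° = W sin 25° + μN  with W sin 25° = 1078 N.
Solving the pair for P and N: P = 1787 N, N = 1287 N (and f = μN = 386 N).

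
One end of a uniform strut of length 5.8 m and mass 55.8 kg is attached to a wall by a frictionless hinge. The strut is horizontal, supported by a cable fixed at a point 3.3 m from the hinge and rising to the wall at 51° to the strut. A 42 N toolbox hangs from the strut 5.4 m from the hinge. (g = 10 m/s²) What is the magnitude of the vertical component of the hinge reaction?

Take torques about the hinge: T sin 51° · 3.3 = 55.8×10×2.9 + 42×5.4 = 1845 N·m.
So T = 1845 / (0.7771 × 3.3) = 719.42 N.
ΣF_y = 0: H_y = (55.8×10 + 42) − T sin 51° = 600 − 559.09 = 40.909 N.

|H_y| ≈ 40.9 N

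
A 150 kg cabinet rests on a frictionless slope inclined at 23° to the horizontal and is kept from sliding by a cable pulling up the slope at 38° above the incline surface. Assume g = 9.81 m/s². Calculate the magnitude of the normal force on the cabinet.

N ≈ 905 N

Take axes along and perpendicular to the incline. Weight components: W sin 23° = 575 N down-slope, W cos 23° = 1355 N into the surface.
Along incline: T cos 38° = W sin 23° → T = 729.6 N.
Perpendicular: N = W cos 23° − T sin 38° = 905.3 N.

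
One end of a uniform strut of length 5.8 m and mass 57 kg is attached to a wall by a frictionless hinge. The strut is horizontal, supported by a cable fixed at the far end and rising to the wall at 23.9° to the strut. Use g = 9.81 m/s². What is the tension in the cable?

T ≈ 690 N

Take torques about the hinge: T sin 23.9° · 5.8 = 57×9.81×2.9 = 1621.6 N·m.
So T = 1621.6 / (0.4051 × 5.8) = 690.09 N.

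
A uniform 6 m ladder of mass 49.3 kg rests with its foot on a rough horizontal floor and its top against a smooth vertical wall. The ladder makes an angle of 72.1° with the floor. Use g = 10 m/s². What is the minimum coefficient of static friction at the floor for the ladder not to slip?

ΣF_y = 0: N_floor = 49.3×10 = 493 N.
Torques about the foot: N_wall · 6 sin 72.1° = 49.3×10×3 cos 72.1° → N_wall = 79.617 N.
ΣF_x = 0: f_floor = N_wall = 79.617 N.
μ_min = f_floor / N_floor = 79.617 / 493 = 0.1615.

μ_min ≈ 0.161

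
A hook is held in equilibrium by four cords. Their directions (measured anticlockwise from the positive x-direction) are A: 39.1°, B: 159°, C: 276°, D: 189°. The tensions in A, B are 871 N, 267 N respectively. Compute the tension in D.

Resolve: ΣF_x = 871 cos 39.1° + 267 cos 159° + T_C cos 276° + T_D cos 189° = 0.
        ΣF_y = 871 sin 39.1° + 267 sin 159° + T_C sin 276° + T_D sin 189° = 0.
The known terms sum to (426.7, 645) N, so 0.1045 T_C − 0.9877 T_D = -426.7 and -0.9945 T_C − 0.1564 T_D = -645.
Solving simultaneously: T_C = 571.1 N, T_D = 492.4 N.

T_D ≈ 492 N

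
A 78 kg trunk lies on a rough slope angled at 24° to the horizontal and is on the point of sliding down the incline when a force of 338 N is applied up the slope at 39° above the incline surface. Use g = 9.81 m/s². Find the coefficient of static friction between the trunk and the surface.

μ ≈ 0.0998

On the verge of sliding down the incline, friction is at its maximum μN and acts up the slope.
Perpendicular to incline: N = W cos 24° − P sin 39° = 699 − 212.7 = 486.3 N.
Along incline: P cos 39° + μN = W sin 24° → μ = (W sin 24° − P cos 39°) / N = 0.09984.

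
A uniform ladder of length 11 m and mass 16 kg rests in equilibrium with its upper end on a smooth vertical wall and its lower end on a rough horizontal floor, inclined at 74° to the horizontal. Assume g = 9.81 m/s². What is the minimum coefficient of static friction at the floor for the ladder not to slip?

ΣF_y = 0: N_floor = 16×9.81 = 156.96 N.
Torques about the foot: N_wall · 11 sin 74° = 16×9.81×5.5 cos 74° → N_wall = 22.504 N.
ΣF_x = 0: f_floor = N_wall = 22.504 N.
μ_min = f_floor / N_floor = 22.504 / 156.96 = 0.1434.

μ_min ≈ 0.143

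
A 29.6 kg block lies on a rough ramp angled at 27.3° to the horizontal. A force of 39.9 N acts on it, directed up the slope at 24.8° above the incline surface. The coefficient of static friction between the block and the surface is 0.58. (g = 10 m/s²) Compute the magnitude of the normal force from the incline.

Axes along / perpendicular to the incline. W sin 27.3° = 135.8 N down-slope; W cos 27.3° = 263 N into the surface.
Perpendicular: N = W cos 27.3° − P sin 24.8° = 263 − 16.74 = 246.3 N.
Along incline: P cos 24.8° + f = W sin 27.3° (friction acts up-slope) → f = 135.8 − 36.22 = 99.54 N.
|f| = 99.54 N ≤ μN = 142.9 N, so the block is indeed static.

N ≈ 246 N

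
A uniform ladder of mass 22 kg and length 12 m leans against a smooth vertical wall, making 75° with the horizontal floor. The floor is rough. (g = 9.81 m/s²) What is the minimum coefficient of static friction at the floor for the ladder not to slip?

μ_min ≈ 0.134

ΣF_y = 0: N_floor = 22×9.81 = 215.82 N.
Torques about the foot: N_wall · 12 sin 75° = 22×9.81×6 cos 75° → N_wall = 28.914 N.
ΣF_x = 0: f_floor = N_wall = 28.914 N.
μ_min = f_floor / N_floor = 28.914 / 215.82 = 0.134.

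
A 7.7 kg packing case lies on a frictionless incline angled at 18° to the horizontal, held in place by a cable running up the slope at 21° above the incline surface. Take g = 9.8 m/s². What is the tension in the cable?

T ≈ 25 N

Take axes along and perpendicular to the incline. Weight components: W sin 18° = 23.32 N down-slope, W cos 18° = 71.77 N into the surface.
Along incline: T cos 21° = W sin 18° → T = 24.98 N.
Perpendicular: N = W cos 18° − T sin 21° = 62.82 N.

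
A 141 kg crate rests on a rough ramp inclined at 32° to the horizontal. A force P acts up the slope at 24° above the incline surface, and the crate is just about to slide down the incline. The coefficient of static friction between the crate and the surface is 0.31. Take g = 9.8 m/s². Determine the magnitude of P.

P ≈ 469 N

On the verge of sliding down the incline, friction equals μN and acts up the slope.
Perpendicular: N + P sin 24° = W cos 32° = 1172 N.
Along incline: P cos 24° + μN = W sin 32° with W sin 32° = 732.2 N.
Solving the pair for P and N: P = 468.6 N, N = 981.3 N (and f = μN = 304.2 N).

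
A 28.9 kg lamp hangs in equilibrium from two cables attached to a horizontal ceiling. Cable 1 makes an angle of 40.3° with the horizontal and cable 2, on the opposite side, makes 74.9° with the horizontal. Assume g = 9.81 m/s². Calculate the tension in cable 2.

T_2 ≈ 239 N

Weight W = 28.9 × 9.81 = 283.5 N acts straight down.
Horizontal: T_1 cos 40.3° = T_2 cos 74.9°  →  T_1 = 0.3416 T_2.
Vertical: T_1 sin 40.3° + T_2 sin 74.9° = 283.5.
Substituting the horizontal relation into the vertical equation gives 1.186 T_2 = 283.5, so T_2 = 239 N.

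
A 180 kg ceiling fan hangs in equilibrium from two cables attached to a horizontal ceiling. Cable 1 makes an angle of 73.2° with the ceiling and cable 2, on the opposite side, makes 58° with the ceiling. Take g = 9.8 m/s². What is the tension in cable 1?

Weight W = 180 × 9.8 = 1764 N acts straight down.
Horizontal: T_1 cos 73.2° = T_2 cos 58°  →  T_2 = 0.5454 T_1.
Vertical: T_1 sin 73.2° + T_2 sin 58° = 1764.
Substituting the horizontal relation into the vertical equation gives 1.42 T_1 = 1764, so T_1 = 1242 N.

T_1 ≈ 1240 N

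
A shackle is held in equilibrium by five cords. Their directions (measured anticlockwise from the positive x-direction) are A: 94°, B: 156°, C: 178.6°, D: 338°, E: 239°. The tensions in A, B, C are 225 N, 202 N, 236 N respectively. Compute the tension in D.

Resolve: ΣF_x = 225 cos 94° + 202 cos 156° + 236 cos 178.6° + T_D cos 338° + T_E cos 239° = 0.
        ΣF_y = 225 sin 94° + 202 sin 156° + 236 sin 178.6° + T_D sin 338° + T_E sin 239° = 0.
The known terms sum to (-436.2, 312.4) N, so 0.9272 T_D − 0.5150 T_E = 436.2 and -0.3746 T_D − 0.8572 T_E = -312.4.
Solving simultaneously: T_D = 541.4 N, T_E = 127.8 N.

T_D ≈ 541 N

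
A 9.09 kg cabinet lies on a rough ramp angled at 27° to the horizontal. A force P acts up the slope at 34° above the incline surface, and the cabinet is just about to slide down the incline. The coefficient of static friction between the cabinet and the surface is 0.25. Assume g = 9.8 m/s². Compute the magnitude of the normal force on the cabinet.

N ≈ 62.7 N

On the verge of sliding down the incline, friction equals μN and acts up the slope.
Perpendicular: N + P sin 34° = W cos 27° = 79.37 N.
Along incline: P cos 34° + μN = W sin 27° with W sin 27° = 40.44 N.
Solving the pair for P and N: P = 29.89 N, N = 62.66 N (and f = μN = 15.67 N).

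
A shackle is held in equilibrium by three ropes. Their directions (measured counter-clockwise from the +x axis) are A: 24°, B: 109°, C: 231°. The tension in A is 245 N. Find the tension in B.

Resolve: ΣF_x = 245 cos 24° + T_B cos 109° + T_C cos 231° = 0.
        ΣF_y = 245 sin 24° + T_B sin 109° + T_C sin 231° = 0.
The known terms sum to (223.8, 99.65) N, so -0.3256 T_B − 0.6293 T_C = -223.8 and 0.9455 T_B − 0.7771 T_C = -99.65.
Solving simultaneously: T_B = 131.2 N, T_C = 287.8 N.

T_B ≈ 131 N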